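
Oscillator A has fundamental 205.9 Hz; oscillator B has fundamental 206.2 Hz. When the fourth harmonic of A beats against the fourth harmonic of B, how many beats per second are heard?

1.2 Hz

Fourth harmonic of the first: 4·205.9 = 823.6 Hz.
Fourth harmonic of the second: 4·206.2 = 824.8 Hz.
f_beat = |823.6 − 824.8| = 1.2 Hz.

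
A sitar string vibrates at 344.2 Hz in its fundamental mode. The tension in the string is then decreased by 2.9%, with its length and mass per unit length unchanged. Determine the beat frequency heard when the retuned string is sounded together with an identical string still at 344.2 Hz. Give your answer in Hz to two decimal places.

5.03 Hz

For a string, f ∝ √T, so the new frequency is 344.2·√0.971 = 339.1724 Hz.
f_beat = |339.1724 − 344.2| = 5.03 Hz.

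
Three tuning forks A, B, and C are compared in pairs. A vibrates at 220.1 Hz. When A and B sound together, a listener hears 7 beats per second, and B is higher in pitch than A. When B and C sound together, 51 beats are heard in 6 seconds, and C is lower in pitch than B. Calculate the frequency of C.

218.6 Hz

B is above A, so f_B = 220.1 + 7 = 227.1 Hz.
B–C: Beat frequency = 51/6 = 8.5 Hz.
C is below B, so f_C = 227.1 − 8.5 = 218.6 Hz.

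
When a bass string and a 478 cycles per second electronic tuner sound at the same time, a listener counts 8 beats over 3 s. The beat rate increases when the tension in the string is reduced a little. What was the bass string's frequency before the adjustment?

Beat frequency = 8/3 = 2.6667 Hz.
|f − 478| = 2.6667, so the bass string was at either 475.3333 Hz or 480.6667 Hz.
Lower tension means lower frequency; the adjustment lowers the bass string's frequency.
The beat rate rose, so the adjustment moved the bass string further from 478 Hz — it was already below the reference.

475.3333 Hz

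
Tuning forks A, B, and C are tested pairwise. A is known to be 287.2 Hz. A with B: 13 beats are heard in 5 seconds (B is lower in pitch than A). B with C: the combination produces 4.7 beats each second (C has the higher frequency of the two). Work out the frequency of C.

A–B: Beat frequency = 13/5 = 2.6 Hz.
B is below A, so f_B = 287.2 − 2.6 = 284.6 Hz.
C is above B, so f_C = 284.6 + 4.7 = 289.3 Hz.

289.3 Hz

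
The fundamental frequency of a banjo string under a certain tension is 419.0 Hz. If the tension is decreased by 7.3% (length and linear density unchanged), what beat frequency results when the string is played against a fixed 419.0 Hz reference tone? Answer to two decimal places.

For a string, f ∝ √T, so the new frequency is 419.0·√0.927 = 403.4167 Hz.
f_beat = |403.4167 − 419.0| = 15.58 Hz.

15.58 Hz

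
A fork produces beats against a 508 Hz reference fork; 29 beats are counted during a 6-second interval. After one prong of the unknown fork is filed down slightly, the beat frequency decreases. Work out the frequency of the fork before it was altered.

503.1667 Hz

Beat frequency = 29/6 = 4.8333 Hz.
|f − 508| = 4.8333, so the fork was at either 503.1667 Hz or 512.8333 Hz.
Filing a prong removes mass and raises the fork's frequency; the adjustment raises the fork's frequency.
The beat rate fell, so the adjustment moved the fork toward 508 Hz — it must have started below the reference.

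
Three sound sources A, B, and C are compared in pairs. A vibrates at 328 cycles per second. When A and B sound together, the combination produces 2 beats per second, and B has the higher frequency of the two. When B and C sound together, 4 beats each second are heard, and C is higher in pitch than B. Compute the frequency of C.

334 Hz

B is above A, so f_B = 328 + 2 = 330 Hz.
C is above B, so f_C = 330 + 4 = 334 Hz.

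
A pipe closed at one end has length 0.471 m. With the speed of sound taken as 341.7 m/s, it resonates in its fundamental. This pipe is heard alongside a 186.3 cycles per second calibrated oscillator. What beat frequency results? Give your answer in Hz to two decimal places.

Closed pipe (odd harmonics): f_n = n·v/(4L) = 1·341.7/(4·0.471) = 181.3694 Hz.
f_beat = |181.3694 − 186.3| = 4.93 Hz.

4.93 Hz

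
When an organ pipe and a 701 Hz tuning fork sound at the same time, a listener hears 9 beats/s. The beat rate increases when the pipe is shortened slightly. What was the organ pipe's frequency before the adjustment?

|f − 701| = 9, so the organ pipe was at either 692 Hz or 710 Hz.
A shorter pipe has a higher fundamental; the adjustment raises the organ pipe's frequency.
The beat rate rose, so the adjustment moved the organ pipe further from 701 Hz — it was already above the reference.

710 Hz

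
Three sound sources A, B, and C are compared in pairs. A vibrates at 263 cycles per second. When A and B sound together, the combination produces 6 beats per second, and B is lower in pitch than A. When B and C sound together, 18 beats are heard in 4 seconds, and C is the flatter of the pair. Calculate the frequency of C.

252.5 Hz

B is below A, so f_B = 263 − 6 = 257 Hz.
B–C: Beat frequency = 18/4 = 4.5 Hz.
C is below B, so f_C = 257 − 4.5 = 252.5 Hz.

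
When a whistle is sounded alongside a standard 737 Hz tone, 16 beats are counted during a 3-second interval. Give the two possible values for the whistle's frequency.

731.6667 Hz or 742.3333 Hz

Beat frequency = 16/3 = 5.3333 Hz.
|f − 737| = 5.3333, so f = 737 ± 5.3333.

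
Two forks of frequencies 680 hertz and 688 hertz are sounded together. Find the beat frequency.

8 Hz

f_beat = |f₁ − f₂|.
|680 − 688| = 8 Hz.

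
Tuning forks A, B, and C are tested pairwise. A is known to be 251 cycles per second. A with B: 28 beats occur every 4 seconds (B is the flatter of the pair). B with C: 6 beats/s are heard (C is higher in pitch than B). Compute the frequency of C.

250 Hz

A–B: Beat frequency = 28/4 = 7 Hz.
B is below A, so f_B = 251 − 7 = 244 Hz.
C is above B, so f_C = 244 + 6 = 250 Hz.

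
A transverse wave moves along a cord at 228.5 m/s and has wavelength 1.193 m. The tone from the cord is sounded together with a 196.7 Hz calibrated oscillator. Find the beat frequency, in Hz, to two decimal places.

5.17 Hz

Source frequency f = v/λ = 228.5/1.193 = 191.5339 Hz.
f_beat = |191.5339 − 196.7| = 5.17 Hz.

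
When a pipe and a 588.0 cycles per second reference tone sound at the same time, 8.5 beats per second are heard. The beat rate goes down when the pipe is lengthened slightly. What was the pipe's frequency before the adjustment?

596.5 Hz

|f − 588.0| = 8.5, so the pipe was at either 579.5 Hz or 596.5 Hz.
A longer pipe has a lower fundamental; the adjustment lowers the pipe's frequency.
The beat rate fell, so the adjustment moved the pipe toward 588.0 Hz — it must have started above the reference.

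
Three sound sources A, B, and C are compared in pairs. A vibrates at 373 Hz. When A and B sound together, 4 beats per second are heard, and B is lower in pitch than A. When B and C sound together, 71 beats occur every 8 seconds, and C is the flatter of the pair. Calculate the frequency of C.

360.125 Hz

B is below A, so f_B = 373 − 4 = 369 Hz.
B–C: Beat frequency = 71/8 = 8.875 Hz.
C is below B, so f_C = 369 − 8.875 = 360.125 Hz.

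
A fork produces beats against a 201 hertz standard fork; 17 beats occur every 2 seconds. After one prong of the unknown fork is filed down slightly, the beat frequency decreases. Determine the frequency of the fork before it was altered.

Beat frequency = 17/2 = 8.5 Hz.
|f − 201| = 8.5, so the fork was at either 192.5 Hz or 209.5 Hz.
Filing a prong removes mass and raises the fork's frequency; the adjustment raises the fork's frequency.
The beat rate fell, so the adjustment moved the fork toward 201 Hz — it must have started below the reference.

192.5 Hz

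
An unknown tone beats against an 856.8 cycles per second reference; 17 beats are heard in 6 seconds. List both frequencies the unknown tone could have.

853.9667 Hz or 859.6333 Hz

Beat frequency = 17/6 = 2.8333 Hz.
|f − 856.8| = 2.8333, so f = 856.8 ± 2.8333.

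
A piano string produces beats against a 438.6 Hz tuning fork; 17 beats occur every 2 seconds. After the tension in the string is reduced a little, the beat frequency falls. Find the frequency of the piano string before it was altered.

Beat frequency = 17/2 = 8.5 Hz.
|f − 438.6| = 8.5, so the piano string was at either 430.1 Hz or 447.1 Hz.
Lower tension means lower frequency; the adjustment lowers the piano string's frequency.
The beat rate fell, so the adjustment moved the piano string toward 438.6 Hz — it must have started above the reference.

447.1 Hz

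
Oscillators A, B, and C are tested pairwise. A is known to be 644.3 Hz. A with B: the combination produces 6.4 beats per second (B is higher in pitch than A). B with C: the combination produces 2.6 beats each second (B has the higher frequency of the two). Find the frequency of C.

B is above A, so f_B = 644.3 + 6.4 = 650.7 Hz.
C is below B, so f_C = 650.7 − 2.6 = 648.1 Hz.

648.1 Hz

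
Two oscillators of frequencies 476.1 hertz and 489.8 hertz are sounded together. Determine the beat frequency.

13.7 Hz

Beats arise from superposition of two nearby frequencies; the beat rate is |f₁ − f₂|.
|476.1 − 489.8| = 13.7 Hz.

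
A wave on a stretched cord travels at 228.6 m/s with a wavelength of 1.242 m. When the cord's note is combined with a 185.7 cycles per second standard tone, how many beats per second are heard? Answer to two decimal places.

1.64 Hz

Source frequency f = v/λ = 228.6/1.242 = 184.0580 Hz.
f_beat = |184.0580 − 185.7| = 1.64 Hz.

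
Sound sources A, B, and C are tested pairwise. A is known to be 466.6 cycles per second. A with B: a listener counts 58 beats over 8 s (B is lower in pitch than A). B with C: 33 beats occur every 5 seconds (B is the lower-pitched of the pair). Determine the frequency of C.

465.95 Hz

A–B: Beat frequency = 58/8 = 7.25 Hz.
B is below A, so f_B = 466.6 − 7.25 = 459.35 Hz.
B–C: Beat frequency = 33/5 = 6.6 Hz.
C is above B, so f_C = 459.35 + 6.6 = 465.95 Hz.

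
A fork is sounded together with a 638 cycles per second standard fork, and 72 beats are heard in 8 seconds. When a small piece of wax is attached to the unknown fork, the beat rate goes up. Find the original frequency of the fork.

629 Hz

Beat frequency = 72/8 = 9 Hz.
|f − 638| = 9, so the fork was at either 629 Hz or 647 Hz.
Loading a fork with wax lowers its frequency; the adjustment lowers the fork's frequency.
The beat rate rose, so the adjustment moved the fork further from 638 Hz — it was already below the reference.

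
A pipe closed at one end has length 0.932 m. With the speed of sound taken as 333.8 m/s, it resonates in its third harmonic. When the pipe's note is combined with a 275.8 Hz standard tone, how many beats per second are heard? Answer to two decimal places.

7.18 Hz

Closed pipe (odd harmonics): f_n = n·v/(4L) = 3·333.8/(4·0.932) = 268.6159 Hz.
f_beat = |268.6159 − 275.8| = 7.18 Hz.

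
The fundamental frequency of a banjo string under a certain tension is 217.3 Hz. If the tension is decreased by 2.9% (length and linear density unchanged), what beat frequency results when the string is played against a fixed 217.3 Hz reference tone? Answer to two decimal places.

3.17 Hz

For a string, f ∝ √T, so the new frequency is 217.3·√0.971 = 214.1260 Hz.
f_beat = |214.1260 − 217.3| = 3.17 Hz.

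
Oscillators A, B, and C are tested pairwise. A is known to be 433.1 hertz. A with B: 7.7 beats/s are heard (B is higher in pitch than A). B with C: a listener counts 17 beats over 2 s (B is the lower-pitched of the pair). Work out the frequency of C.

B is above A, so f_B = 433.1 + 7.7 = 440.8 Hz.
B–C: Beat frequency = 17/2 = 8.5 Hz.
C is above B, so f_C = 440.8 + 8.5 = 449.3 Hz.

449.3 Hz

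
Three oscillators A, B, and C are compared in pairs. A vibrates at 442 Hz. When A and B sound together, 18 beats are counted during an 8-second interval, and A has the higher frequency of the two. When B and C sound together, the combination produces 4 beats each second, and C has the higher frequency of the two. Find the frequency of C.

A–B: Beat frequency = 18/8 = 2.25 Hz.
B is below A, so f_B = 442 − 2.25 = 439.75 Hz.
C is above B, so f_C = 439.75 + 4 = 443.75 Hz.

443.75 Hz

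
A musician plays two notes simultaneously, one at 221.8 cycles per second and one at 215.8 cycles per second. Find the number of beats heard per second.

6 Hz

f_beat = |f₁ − f₂|.
|221.8 − 215.8| = 6 Hz.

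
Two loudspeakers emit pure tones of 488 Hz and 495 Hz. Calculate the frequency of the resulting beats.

The beat frequency equals the magnitude of the frequency difference.
|488 − 495| = 7 Hz.

7 Hz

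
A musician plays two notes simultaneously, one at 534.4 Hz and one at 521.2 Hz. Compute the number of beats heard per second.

13.2 Hz

The beat frequency equals the magnitude of the frequency difference.
|534.4 − 521.2| = 13.2 Hz.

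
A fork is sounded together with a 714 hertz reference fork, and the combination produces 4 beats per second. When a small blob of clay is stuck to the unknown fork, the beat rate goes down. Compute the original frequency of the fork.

718 Hz

|f − 714| = 4, so the fork was at either 710 Hz or 718 Hz.
Adding mass to a fork lowers its frequency; the adjustment lowers the fork's frequency.
The beat rate fell, so the adjustment moved the fork toward 714 Hz — it must have started above the reference.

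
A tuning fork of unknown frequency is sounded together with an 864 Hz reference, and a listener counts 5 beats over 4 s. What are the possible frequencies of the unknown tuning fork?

Beat frequency = 5/4 = 1.25 Hz.
|f − 864| = 1.25, so f = 864 ± 1.25.

862.75 Hz or 865.25 Hz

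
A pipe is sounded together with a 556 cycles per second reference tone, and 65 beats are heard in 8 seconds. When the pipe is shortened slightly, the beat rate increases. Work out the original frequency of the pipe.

Beat frequency = 65/8 = 8.125 Hz.
|f − 556| = 8.125, so the pipe was at either 547.875 Hz or 564.125 Hz.
A shorter pipe has a higher fundamental; the adjustment raises the pipe's frequency.
The beat rate rose, so the adjustment moved the pipe further from 556 Hz — it was already above the reference.

564.125 Hz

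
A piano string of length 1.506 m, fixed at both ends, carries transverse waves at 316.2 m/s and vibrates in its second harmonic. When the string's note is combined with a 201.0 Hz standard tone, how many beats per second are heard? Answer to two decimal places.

8.96 Hz

For a string fixed at both ends, f_n = n·v/(2L) = 2·316.2/(2·1.506) = 209.9602 Hz.
f_beat = |209.9602 − 201.0| = 8.96 Hz.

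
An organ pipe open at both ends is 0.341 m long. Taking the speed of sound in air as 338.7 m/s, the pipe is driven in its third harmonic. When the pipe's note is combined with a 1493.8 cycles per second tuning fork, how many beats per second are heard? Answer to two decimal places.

Open pipe: f_n = n·v/(2L) = 3·338.7/(2·0.341) = 1489.8827 Hz.
f_beat = |1489.8827 − 1493.8| = 3.92 Hz.

3.92 Hz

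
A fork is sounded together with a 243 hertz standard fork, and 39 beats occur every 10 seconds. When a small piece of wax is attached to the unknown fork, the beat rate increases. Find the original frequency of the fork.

Beat frequency = 39/10 = 3.9 Hz.
|f − 243| = 3.9, so the fork was at either 239.1 Hz or 246.9 Hz.
Loading a fork with wax lowers its frequency; the adjustment lowers the fork's frequency.
The beat rate rose, so the adjustment moved the fork further from 243 Hz — it was already below the reference.

239.1 Hz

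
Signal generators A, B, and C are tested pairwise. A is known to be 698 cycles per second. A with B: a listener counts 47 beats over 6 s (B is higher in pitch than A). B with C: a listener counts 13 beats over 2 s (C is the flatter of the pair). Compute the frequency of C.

A–B: Beat frequency = 47/6 = 7.8333 Hz.
B is above A, so f_B = 698 + 7.8333 = 705.8333 Hz.
B–C: Beat frequency = 13/2 = 6.5 Hz.
C is below B, so f_C = 705.8333 − 6.5 = 699.3333 Hz.

699.3333 Hz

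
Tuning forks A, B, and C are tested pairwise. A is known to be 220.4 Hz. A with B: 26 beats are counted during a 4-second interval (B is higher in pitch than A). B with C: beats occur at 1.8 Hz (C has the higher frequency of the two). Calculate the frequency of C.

228.7 Hz

A–B: Beat frequency = 26/4 = 6.5 Hz.
B is above A, so f_B = 220.4 + 6.5 = 226.9 Hz.
C is above B, so f_C = 226.9 + 1.8 = 228.7 Hz.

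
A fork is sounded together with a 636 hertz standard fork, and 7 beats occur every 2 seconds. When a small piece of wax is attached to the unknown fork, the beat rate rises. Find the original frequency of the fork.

632.5 Hz

Beat frequency = 7/2 = 3.5 Hz.
|f − 636| = 3.5, so the fork was at either 632.5 Hz or 639.5 Hz.
Loading a fork with wax lowers its frequency; the adjustment lowers the fork's frequency.
The beat rate rose, so the adjustment moved the fork further from 636 Hz — it was already below the reference.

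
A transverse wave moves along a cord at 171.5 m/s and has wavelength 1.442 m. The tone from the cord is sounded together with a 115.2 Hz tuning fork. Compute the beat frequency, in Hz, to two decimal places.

3.73 Hz

Source frequency f = v/λ = 171.5/1.442 = 118.9320 Hz.
f_beat = |118.9320 − 115.2| = 3.73 Hz.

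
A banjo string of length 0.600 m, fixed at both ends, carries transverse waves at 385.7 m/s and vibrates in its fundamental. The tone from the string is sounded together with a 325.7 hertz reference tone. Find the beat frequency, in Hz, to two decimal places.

4.28 Hz

For a string fixed at both ends, f_n = n·v/(2L) = 1·385.7/(2·0.600) = 321.4167 Hz.
f_beat = |321.4167 − 325.7| = 4.28 Hz.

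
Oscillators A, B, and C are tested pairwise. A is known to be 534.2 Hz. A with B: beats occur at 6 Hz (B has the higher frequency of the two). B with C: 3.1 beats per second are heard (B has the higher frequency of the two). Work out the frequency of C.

B is above A, so f_B = 534.2 + 6 = 540.2 Hz.
C is below B, so f_C = 540.2 − 3.1 = 537.1 Hz.

537.1 Hz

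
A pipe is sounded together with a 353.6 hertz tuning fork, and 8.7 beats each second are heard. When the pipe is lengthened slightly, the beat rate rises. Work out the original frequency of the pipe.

|f − 353.6| = 8.7, so the pipe was at either 344.9 Hz or 362.3 Hz.
A longer pipe has a lower fundamental; the adjustment lowers the pipe's frequency.
The beat rate rose, so the adjustment moved the pipe further from 353.6 Hz — it was already below the reference.

344.9 Hz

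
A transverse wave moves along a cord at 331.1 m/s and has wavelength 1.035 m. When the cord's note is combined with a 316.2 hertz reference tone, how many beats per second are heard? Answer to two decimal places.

Source frequency f = v/λ = 331.1/1.035 = 319.9034 Hz.
f_beat = |319.9034 − 316.2| = 3.70 Hz.

3.70 Hz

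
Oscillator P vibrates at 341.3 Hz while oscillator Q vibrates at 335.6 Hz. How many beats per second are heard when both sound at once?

The beat frequency equals the magnitude of the frequency difference.
|341.3 − 335.6| = 5.7 Hz.

5.7 Hz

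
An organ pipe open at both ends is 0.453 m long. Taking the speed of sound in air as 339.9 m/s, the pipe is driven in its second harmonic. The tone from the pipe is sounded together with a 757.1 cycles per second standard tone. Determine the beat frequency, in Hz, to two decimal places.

6.77 Hz

Open pipe: f_n = n·v/(2L) = 2·339.9/(2·0.453) = 750.3311 Hz.
f_beat = |750.3311 − 757.1| = 6.77 Hz.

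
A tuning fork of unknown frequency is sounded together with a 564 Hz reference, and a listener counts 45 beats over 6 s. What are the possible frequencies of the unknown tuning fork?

Beat frequency = 45/6 = 7.5 Hz.
|f − 564| = 7.5, so f = 564 ± 7.5.

556.5 Hz or 571.5 Hz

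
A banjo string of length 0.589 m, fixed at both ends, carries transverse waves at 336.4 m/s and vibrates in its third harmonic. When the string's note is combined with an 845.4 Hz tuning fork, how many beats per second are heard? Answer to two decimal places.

For a string fixed at both ends, f_n = n·v/(2L) = 3·336.4/(2·0.589) = 856.7063 Hz.
f_beat = |856.7063 − 845.4| = 11.31 Hz.

11.31 Hz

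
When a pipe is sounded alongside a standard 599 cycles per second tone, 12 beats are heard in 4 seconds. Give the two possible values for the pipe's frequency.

596 Hz or 602 Hz

Beat frequency = 12/4 = 3 Hz.
|f − 599| = 3, so f = 599 ± 3.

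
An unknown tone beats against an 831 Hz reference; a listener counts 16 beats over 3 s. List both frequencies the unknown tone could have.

825.6667 Hz or 836.3333 Hz

Beat frequency = 16/3 = 5.3333 Hz.
|f − 831| = 5.3333, so f = 831 ± 5.3333.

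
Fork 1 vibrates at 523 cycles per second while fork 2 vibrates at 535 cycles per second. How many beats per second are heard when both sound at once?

12 Hz

The beat frequency equals the magnitude of the frequency difference.
|523 − 535| = 12 Hz.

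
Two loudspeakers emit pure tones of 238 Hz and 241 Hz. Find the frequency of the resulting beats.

3 Hz

Beats arise from superposition of two nearby frequencies; the beat rate is |f₁ − f₂|.
|238 − 241| = 3 Hz.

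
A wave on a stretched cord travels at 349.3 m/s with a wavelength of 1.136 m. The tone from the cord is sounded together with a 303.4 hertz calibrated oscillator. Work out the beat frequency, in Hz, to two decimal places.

4.08 Hz

Source frequency f = v/λ = 349.3/1.136 = 307.4824 Hz.
f_beat = |307.4824 − 303.4| = 4.08 Hz.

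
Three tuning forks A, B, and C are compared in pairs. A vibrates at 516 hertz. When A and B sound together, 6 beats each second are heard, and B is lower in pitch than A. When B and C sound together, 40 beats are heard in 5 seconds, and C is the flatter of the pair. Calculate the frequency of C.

502 Hz

B is below A, so f_B = 516 − 6 = 510 Hz.
B–C: Beat frequency = 40/5 = 8 Hz.
C is below B, so f_C = 510 − 8 = 502 Hz.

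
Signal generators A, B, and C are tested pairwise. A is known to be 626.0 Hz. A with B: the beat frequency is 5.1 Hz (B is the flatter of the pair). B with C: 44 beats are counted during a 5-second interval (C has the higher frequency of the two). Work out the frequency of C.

B is below A, so f_B = 626.0 − 5.1 = 620.9 Hz.
B–C: Beat frequency = 44/5 = 8.8 Hz.
C is above B, so f_C = 620.9 + 8.8 = 629.7 Hz.

629.7 Hz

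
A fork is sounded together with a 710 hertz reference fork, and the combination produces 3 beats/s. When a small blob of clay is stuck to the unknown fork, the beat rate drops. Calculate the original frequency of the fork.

|f − 710| = 3, so the fork was at either 707 Hz or 713 Hz.
Adding mass to a fork lowers its frequency; the adjustment lowers the fork's frequency.
The beat rate fell, so the adjustment moved the fork toward 710 Hz — it must have started above the reference.

713 Hz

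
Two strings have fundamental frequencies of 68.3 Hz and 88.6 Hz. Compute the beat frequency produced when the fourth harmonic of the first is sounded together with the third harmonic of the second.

Fourth harmonic of the first: 4·68.3 = 273.2 Hz.
Third harmonic of the second: 3·88.6 = 265.8 Hz.
f_beat = |273.2 − 265.8| = 7.4 Hz.

7.4 Hz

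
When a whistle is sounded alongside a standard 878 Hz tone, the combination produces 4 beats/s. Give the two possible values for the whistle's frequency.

874 Hz or 882 Hz

|f − 878| = 4, so f = 878 ± 4.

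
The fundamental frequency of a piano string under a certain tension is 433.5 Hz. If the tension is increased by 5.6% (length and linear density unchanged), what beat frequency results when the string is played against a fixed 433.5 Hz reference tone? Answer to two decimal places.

11.97 Hz

For a string, f ∝ √T, so the new frequency is 433.5·√1.056 = 445.4727 Hz.
f_beat = |445.4727 − 433.5| = 11.97 Hz.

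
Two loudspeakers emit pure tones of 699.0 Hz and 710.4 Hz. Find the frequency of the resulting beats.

The beat frequency equals the magnitude of the frequency difference.
|699.0 − 710.4| = 11.4 Hz.

11.4 Hz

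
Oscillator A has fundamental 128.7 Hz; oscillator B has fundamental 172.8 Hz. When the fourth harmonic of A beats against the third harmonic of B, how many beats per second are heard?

3.6 Hz

Fourth harmonic of the first: 4·128.7 = 514.8 Hz.
Third harmonic of the second: 3·172.8 = 518.4 Hz.
f_beat = |514.8 − 518.4| = 3.6 Hz.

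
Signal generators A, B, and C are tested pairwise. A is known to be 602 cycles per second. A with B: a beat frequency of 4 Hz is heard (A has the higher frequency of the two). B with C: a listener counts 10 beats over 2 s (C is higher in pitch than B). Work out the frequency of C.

B is below A, so f_B = 602 − 4 = 598 Hz.
B–C: Beat frequency = 10/2 = 5 Hz.
C is above B, so f_C = 598 + 5 = 603 Hz.

603 Hz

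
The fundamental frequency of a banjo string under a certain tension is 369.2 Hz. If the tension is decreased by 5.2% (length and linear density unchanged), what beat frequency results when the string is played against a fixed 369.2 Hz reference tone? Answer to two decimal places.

9.73 Hz

For a string, f ∝ √T, so the new frequency is 369.2·√0.948 = 359.4727 Hz.
f_beat = |359.4727 − 369.2| = 9.73 Hz.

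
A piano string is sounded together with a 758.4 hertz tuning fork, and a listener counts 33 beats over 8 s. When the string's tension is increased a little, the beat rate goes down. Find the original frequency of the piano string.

Beat frequency = 33/8 = 4.125 Hz.
|f − 758.4| = 4.125, so the piano string was at either 754.275 Hz or 762.525 Hz.
Higher tension means higher frequency; the adjustment raises the piano string's frequency.
The beat rate fell, so the adjustment moved the piano string toward 758.4 Hz — it must have started below the reference.

754.275 Hz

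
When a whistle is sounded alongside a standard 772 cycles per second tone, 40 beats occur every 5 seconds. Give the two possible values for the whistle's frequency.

764 Hz or 780 Hz

Beat frequency = 40/5 = 8 Hz.
|f − 772| = 8, so f = 772 ± 8.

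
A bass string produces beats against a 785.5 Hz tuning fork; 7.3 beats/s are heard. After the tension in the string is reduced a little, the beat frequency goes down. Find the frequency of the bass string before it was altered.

792.8 Hz

|f − 785.5| = 7.3, so the bass string was at either 778.2 Hz or 792.8 Hz.
Lower tension means lower frequency; the adjustment lowers the bass string's frequency.
The beat rate fell, so the adjustment moved the bass string toward 785.5 Hz — it must have started above the reference.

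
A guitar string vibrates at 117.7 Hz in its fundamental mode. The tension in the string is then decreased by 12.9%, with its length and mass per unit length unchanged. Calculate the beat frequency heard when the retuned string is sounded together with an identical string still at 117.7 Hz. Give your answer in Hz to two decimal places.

For a string, f ∝ √T, so the new frequency is 117.7·√0.871 = 109.8463 Hz.
f_beat = |109.8463 − 117.7| = 7.85 Hz.

7.85 Hz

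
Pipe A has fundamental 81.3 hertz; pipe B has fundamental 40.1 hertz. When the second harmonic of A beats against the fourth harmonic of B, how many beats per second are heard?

2.2 Hz

Second harmonic of the first: 2·81.3 = 162.6 Hz.
Fourth harmonic of the second: 4·40.1 = 160.4 Hz.
f_beat = |162.6 − 160.4| = 2.2 Hz.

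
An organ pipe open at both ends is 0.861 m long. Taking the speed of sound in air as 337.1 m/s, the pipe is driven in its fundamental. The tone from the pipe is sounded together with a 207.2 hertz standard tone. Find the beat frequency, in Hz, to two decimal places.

11.44 Hz

Open pipe: f_n = n·v/(2L) = 1·337.1/(2·0.861) = 195.7607 Hz.
f_beat = |195.7607 − 207.2| = 11.44 Hz.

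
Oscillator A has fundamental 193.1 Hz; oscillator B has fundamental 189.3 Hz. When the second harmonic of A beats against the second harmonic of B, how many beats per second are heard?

7.6 Hz

Second harmonic of the first: 2·193.1 = 386.2 Hz.
Second harmonic of the second: 2·189.3 = 378.6 Hz.
f_beat = |386.2 − 378.6| = 7.6 Hz.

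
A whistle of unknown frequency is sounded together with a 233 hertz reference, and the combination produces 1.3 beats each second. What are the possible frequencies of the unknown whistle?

231.7 Hz or 234.3 Hz

|f − 233| = 1.3, so f = 233 ± 1.3.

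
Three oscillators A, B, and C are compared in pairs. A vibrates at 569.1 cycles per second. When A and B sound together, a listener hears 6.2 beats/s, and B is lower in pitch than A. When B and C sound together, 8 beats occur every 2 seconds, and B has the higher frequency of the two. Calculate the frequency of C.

558.9 Hz

B is below A, so f_B = 569.1 − 6.2 = 562.9 Hz.
B–C: Beat frequency = 8/2 = 4 Hz.
C is below B, so f_C = 562.9 − 4 = 558.9 Hz.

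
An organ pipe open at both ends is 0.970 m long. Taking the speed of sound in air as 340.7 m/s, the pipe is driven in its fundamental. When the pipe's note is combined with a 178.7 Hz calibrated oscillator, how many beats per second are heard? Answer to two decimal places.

3.08 Hz

Open pipe: f_n = n·v/(2L) = 1·340.7/(2·0.970) = 175.6186 Hz.
f_beat = |175.6186 − 178.7| = 3.08 Hz.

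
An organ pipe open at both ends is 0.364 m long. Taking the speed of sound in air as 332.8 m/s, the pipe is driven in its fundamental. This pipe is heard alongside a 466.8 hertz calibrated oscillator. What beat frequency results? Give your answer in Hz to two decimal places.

9.66 Hz

Open pipe: f_n = n·v/(2L) = 1·332.8/(2·0.364) = 457.1429 Hz.
f_beat = |457.1429 − 466.8| = 9.66 Hz.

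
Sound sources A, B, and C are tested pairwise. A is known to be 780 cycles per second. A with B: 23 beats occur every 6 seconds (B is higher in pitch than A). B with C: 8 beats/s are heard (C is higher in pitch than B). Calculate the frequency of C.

A–B: Beat frequency = 23/6 = 3.8333 Hz.
B is above A, so f_B = 780 + 3.8333 = 783.8333 Hz.
C is above B, so f_C = 783.8333 + 8 = 791.8333 Hz.

791.8333 Hz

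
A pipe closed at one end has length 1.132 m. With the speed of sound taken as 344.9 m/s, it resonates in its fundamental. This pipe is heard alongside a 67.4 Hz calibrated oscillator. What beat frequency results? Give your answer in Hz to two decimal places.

Closed pipe (odd harmonics): f_n = n·v/(4L) = 1·344.9/(4·1.132) = 76.1705 Hz.
f_beat = |76.1705 − 67.4| = 8.77 Hz.

8.77 Hz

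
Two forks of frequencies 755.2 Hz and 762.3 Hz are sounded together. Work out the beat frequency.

Beats arise from superposition of two nearby frequencies; the beat rate is |f₁ − f₂|.
|755.2 − 762.3| = 7.1 Hz.

7.1 Hz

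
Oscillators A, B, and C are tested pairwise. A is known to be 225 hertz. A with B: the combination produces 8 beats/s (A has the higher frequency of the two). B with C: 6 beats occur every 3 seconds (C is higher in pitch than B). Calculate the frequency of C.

219 Hz

B is below A, so f_B = 225 − 8 = 217 Hz.
B–C: Beat frequency = 6/3 = 2 Hz.
C is above B, so f_C = 217 + 2 = 219 Hz.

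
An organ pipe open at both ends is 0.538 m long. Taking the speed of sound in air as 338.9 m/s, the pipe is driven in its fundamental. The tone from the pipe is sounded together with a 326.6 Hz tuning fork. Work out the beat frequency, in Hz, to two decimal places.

11.64 Hz

Open pipe: f_n = n·v/(2L) = 1·338.9/(2·0.538) = 314.9628 Hz.
f_beat = |314.9628 − 326.6| = 11.64 Hz.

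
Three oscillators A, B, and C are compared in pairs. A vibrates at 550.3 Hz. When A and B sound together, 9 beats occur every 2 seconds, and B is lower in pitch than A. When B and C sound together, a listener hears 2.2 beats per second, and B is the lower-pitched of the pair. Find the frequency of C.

A–B: Beat frequency = 9/2 = 4.5 Hz.
B is below A, so f_B = 550.3 − 4.5 = 545.8 Hz.
C is above B, so f_C = 545.8 + 2.2 = 548 Hz.

548 Hz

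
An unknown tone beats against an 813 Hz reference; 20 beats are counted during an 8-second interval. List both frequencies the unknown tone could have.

810.5 Hz or 815.5 Hz

Beat frequency = 20/8 = 2.5 Hz.
|f − 813| = 2.5, so f = 813 ± 2.5.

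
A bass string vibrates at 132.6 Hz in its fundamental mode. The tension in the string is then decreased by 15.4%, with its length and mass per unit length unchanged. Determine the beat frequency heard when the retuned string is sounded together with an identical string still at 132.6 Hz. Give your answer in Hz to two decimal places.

For a string, f ∝ √T, so the new frequency is 132.6·√0.846 = 121.9632 Hz.
f_beat = |121.9632 − 132.6| = 10.64 Hz.

10.64 Hz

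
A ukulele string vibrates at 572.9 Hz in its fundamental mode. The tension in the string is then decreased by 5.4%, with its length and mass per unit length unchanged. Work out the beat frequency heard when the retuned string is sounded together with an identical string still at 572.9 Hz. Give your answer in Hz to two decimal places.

15.68 Hz

For a string, f ∝ √T, so the new frequency is 572.9·√0.946 = 557.2170 Hz.
f_beat = |557.2170 − 572.9| = 15.68 Hz.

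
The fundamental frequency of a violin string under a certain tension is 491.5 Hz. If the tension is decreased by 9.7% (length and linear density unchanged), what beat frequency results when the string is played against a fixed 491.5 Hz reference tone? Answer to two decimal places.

24.45 Hz

For a string, f ∝ √T, so the new frequency is 491.5·√0.903 = 467.0543 Hz.
f_beat = |467.0543 − 491.5| = 24.45 Hz.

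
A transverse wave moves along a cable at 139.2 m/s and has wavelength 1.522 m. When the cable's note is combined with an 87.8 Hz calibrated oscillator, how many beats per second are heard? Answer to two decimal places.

3.66 Hz

Source frequency f = v/λ = 139.2/1.522 = 91.4586 Hz.
f_beat = |91.4586 − 87.8| = 3.66 Hz.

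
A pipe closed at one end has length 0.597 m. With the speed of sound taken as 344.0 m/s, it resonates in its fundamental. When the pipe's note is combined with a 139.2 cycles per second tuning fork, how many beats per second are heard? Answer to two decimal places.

Closed pipe (odd harmonics): f_n = n·v/(4L) = 1·344.0/(4·0.597) = 144.0536 Hz.
f_beat = |144.0536 − 139.2| = 4.85 Hz.

4.85 Hz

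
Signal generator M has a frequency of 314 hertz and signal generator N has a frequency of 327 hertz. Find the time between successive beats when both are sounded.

0.077 s

f_beat = |314 − 327| = 13 Hz.
Beat period T = 1 / f_beat = 1 / 13 s.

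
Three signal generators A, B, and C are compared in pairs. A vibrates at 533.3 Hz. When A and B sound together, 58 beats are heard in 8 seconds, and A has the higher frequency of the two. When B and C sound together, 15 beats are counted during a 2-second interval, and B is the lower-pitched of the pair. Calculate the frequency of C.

533.55 Hz

A–B: Beat frequency = 58/8 = 7.25 Hz.
B is below A, so f_B = 533.3 − 7.25 = 526.05 Hz.
B–C: Beat frequency = 15/2 = 7.5 Hz.
C is above B, so f_C = 526.05 + 7.5 = 533.55 Hz.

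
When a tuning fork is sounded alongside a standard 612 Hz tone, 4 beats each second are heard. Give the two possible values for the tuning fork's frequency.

608 Hz or 616 Hz

|f − 612| = 4, so f = 612 ± 4.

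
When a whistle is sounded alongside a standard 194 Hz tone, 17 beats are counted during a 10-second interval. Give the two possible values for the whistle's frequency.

192.3 Hz or 195.7 Hz

Beat frequency = 17/10 = 1.7 Hz.
|f − 194| = 1.7, so f = 194 ± 1.7.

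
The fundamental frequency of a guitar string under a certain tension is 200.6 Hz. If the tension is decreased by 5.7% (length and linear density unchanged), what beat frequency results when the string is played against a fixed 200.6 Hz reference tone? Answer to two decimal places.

5.80 Hz

For a string, f ∝ √T, so the new frequency is 200.6·√0.943 = 194.7990 Hz.
f_beat = |194.7990 − 200.6| = 5.80 Hz.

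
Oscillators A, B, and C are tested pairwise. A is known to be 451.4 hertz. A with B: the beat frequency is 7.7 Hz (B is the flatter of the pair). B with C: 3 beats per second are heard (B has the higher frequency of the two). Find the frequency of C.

440.7 Hz

B is below A, so f_B = 451.4 − 7.7 = 443.7 Hz.
C is below B, so f_C = 443.7 − 3 = 440.7 Hz.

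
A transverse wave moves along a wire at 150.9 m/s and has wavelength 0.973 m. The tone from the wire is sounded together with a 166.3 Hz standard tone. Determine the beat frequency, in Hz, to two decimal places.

Source frequency f = v/λ = 150.9/0.973 = 155.0874 Hz.
f_beat = |155.0874 − 166.3| = 11.21 Hz.

11.21 Hz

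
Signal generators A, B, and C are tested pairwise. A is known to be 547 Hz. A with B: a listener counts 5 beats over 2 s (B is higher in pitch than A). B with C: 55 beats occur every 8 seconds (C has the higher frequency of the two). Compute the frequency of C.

A–B: Beat frequency = 5/2 = 2.5 Hz.
B is above A, so f_B = 547 + 2.5 = 549.5 Hz.
B–C: Beat frequency = 55/8 = 6.875 Hz.
C is above B, so f_C = 549.5 + 6.875 = 556.375 Hz.

556.375 Hz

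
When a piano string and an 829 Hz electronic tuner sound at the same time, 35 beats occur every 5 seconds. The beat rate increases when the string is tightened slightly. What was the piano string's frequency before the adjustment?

Beat frequency = 35/5 = 7 Hz.
|f − 829| = 7, so the piano string was at either 822 Hz or 836 Hz.
Increasing tension raises a string's frequency; the adjustment raises the piano string's frequency.
The beat rate rose, so the adjustment moved the piano string further from 829 Hz — it was already above the reference.

836 Hz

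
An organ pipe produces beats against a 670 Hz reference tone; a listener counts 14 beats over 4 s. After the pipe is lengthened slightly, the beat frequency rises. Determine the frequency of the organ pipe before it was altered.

666.5 Hz

Beat frequency = 14/4 = 3.5 Hz.
|f − 670| = 3.5, so the organ pipe was at either 666.5 Hz or 673.5 Hz.
A longer pipe has a lower fundamental; the adjustment lowers the organ pipe's frequency.
The beat rate rose, so the adjustment moved the organ pipe further from 670 Hz — it was already below the reference.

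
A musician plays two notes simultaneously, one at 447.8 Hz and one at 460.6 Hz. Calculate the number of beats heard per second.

f_beat = |f₁ − f₂|.
|447.8 − 460.6| = 12.8 Hz.

12.8 Hz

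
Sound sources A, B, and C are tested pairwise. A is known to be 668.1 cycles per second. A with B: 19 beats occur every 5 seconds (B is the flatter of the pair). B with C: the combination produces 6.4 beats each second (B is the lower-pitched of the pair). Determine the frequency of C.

A–B: Beat frequency = 19/5 = 3.8 Hz.
B is below A, so f_B = 668.1 − 3.8 = 664.3 Hz.
C is above B, so f_C = 664.3 + 6.4 = 670.7 Hz.

670.7 Hz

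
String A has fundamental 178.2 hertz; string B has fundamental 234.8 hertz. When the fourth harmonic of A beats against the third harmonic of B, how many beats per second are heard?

8.4 Hz

Fourth harmonic of the first: 4·178.2 = 712.8 Hz.
Third harmonic of the second: 3·234.8 = 704.4 Hz.
f_beat = |712.8 − 704.4| = 8.4 Hz.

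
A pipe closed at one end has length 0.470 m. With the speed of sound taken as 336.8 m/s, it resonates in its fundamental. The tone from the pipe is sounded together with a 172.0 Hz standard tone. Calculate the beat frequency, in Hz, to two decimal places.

Closed pipe (odd harmonics): f_n = n·v/(4L) = 1·336.8/(4·0.470) = 179.1489 Hz.
f_beat = |179.1489 − 172.0| = 7.15 Hz.

7.15 Hz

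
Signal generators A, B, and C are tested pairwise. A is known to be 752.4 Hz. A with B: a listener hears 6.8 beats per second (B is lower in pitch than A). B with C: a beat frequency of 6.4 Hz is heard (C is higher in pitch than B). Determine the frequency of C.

B is below A, so f_B = 752.4 − 6.8 = 745.6 Hz.
C is above B, so f_C = 745.6 + 6.4 = 752 Hz.

752 Hz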